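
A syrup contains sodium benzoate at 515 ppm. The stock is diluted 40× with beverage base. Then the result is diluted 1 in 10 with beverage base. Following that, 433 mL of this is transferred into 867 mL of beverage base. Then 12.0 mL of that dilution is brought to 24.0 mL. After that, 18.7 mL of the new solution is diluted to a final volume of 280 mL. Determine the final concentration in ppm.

0.0143 ppm

Overall dilution factor = 40 × 10 × 3.002 × 2 × 14.97 = 3.60 × 10⁴.
515 ppm / 3.60 × 10⁴ = 0.0143 ppm.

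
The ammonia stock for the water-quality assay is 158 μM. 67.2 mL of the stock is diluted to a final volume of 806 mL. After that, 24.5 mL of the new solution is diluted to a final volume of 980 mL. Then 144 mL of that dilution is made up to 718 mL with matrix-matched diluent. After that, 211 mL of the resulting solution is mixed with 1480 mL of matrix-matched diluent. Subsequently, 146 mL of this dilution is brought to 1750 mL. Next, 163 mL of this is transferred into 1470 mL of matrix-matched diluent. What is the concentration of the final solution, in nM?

Overall dilution factor = 11.99 × 40 × 4.986 × 8.014 × 11.99 × 10.02 = 2.30 × 10⁶.
158 μM / 2.30 × 10⁶ = 6.86 × 10⁻⁵ μM = 0.0686 nM.

0.0686 nM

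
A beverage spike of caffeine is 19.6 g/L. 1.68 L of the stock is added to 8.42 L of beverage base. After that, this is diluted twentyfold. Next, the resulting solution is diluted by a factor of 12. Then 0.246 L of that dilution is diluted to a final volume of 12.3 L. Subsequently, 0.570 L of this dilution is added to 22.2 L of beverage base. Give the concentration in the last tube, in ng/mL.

Overall dilution factor = 6.012 × 20 × 12 × 50 × 39.95 = 2.88 × 10⁶.
19.6 g/L / 2.88 × 10⁶ = 6.80 × 10⁻⁶ g/L = 6.80 ng/mL.

6.80 ng/mL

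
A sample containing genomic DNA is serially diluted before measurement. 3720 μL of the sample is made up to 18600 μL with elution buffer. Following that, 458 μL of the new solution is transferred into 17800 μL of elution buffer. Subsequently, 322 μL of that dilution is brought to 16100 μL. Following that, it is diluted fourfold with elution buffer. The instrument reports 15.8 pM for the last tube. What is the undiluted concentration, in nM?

630 nM

Overall dilution factor = 5 × 39.86 × 50 × 4 = 3.99 × 10⁴.
Original = 15.8 pM × 3.99 × 10⁴ = 6.30 × 10⁵ pM = 630 nM.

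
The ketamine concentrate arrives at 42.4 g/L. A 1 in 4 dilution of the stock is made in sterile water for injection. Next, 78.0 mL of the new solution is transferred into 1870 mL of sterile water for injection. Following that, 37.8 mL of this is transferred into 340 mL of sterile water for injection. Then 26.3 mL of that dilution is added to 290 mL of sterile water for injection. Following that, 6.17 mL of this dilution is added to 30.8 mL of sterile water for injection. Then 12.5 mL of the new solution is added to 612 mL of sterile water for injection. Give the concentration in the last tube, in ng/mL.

Overall dilution factor = 4 × 24.97 × 9.995 × 12.03 × 5.992 × 49.96 = 3.59 × 10⁶.
42.4 g/L / 3.59 × 10⁶ = 1.18 × 10⁻⁵ g/L = 11.8 ng/mL.

11.8 ng/mL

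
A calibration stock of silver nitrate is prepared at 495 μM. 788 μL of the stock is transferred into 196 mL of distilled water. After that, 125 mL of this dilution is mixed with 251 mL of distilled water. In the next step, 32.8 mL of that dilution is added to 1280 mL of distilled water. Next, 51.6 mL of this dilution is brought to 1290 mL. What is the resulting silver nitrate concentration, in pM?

Overall dilution factor = 249.7 × 3.008 × 40.02 × 25 = 7.52 × 10⁵.
495 μM / 7.52 × 10⁵ = 6.59 × 10⁻⁴ μM = 659 pM.

659 pM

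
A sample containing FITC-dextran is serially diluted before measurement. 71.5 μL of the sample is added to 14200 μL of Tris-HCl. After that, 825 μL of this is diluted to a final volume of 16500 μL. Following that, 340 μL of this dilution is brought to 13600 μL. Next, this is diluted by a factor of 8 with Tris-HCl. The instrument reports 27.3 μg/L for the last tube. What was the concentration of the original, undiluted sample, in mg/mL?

34.9 mg/mL

Overall dilution factor = 199.6 × 20 × 40 × 8 = 1.28 × 10⁶.
Original = 27.3 μg/L × 1.28 × 10⁶ = 3.49 × 10⁷ μg/L = 34.9 mg/mL.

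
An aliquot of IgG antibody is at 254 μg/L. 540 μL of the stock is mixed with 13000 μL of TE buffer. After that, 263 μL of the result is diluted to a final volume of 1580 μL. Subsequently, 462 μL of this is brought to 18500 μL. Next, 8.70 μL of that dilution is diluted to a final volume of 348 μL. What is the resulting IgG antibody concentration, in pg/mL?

Overall dilution factor = 25.07 × 6.008 × 40.04 × 40 = 2.41 × 10⁵.
254 μg/L / 2.41 × 10⁵ = 1.05 × 10⁻³ μg/L = 1.05 pg/mL.

1.05 pg/mL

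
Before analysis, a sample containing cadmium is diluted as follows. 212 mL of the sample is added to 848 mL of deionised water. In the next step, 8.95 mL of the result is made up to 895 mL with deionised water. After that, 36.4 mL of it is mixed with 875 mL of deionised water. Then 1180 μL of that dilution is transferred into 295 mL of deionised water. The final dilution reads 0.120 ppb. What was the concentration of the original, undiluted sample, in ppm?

Overall dilution factor = 5 × 100 × 25.04 × 251 = 3.14 × 10⁶.
Original = 0.120 ppb × 3.14 × 10⁶ = 3.77 × 10⁵ ppb = 377 ppm.

377 ppm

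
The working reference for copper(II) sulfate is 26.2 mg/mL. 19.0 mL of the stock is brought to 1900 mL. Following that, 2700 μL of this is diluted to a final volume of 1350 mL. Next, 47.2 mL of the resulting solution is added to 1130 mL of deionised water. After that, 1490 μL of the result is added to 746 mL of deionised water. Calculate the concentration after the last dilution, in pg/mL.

Overall dilution factor = 100 × 500 × 24.94 × 501.7 = 6.26 × 10⁸.
26.2 mg/mL / 6.26 × 10⁸ = 4.19 × 10⁻⁸ mg/mL = 41.9 pg/mL.

41.9 pg/mL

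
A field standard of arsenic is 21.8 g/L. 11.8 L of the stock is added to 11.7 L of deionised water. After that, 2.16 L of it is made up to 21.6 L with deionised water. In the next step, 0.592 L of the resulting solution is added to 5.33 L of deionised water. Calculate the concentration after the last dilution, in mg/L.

Overall dilution factor = 1.992 × 10 × 10.00 = 199.
21.8 g/L / 199 = 0.109 g/L = 109 mg/L.

109 mg/L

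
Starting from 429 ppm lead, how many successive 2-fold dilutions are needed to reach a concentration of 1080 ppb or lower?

9

Need 2ⁿ ≥ 397, so n ≥ log(397)/log(2) = 8.63.
Minimum whole steps: n = 9.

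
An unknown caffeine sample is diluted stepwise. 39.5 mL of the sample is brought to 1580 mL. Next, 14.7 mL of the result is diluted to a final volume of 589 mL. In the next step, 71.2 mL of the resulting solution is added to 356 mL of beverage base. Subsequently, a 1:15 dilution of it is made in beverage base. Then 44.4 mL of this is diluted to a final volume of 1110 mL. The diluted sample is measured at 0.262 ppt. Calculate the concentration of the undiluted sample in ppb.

Overall dilution factor = 40 × 40.07 × 6 × 15 × 25 = 3.61 × 10⁶.
Original = 0.262 ppt × 3.61 × 10⁶ = 9.45 × 10⁵ ppt = 945 ppb.

945 ppb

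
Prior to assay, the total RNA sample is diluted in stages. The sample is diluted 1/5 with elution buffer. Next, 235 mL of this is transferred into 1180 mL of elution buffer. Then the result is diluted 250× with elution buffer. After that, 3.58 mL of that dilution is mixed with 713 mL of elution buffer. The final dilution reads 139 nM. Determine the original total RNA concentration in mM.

Overall dilution factor = 5 × 6.021 × 250 × 200.2 = 1.51 × 10⁶.
Original = 139 nM × 1.51 × 10⁶ = 2.09 × 10⁸ nM = 209 mM.

209 mM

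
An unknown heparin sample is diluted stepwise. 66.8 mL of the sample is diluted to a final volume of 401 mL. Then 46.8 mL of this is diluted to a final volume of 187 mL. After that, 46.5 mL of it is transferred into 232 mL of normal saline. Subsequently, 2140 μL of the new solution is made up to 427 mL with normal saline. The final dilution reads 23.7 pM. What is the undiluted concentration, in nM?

Overall dilution factor = 6.003 × 3.996 × 5.989 × 199.5 = 2.87 × 10⁴.
Original = 23.7 pM × 2.87 × 10⁴ = 6.79 × 10⁵ pM = 679 nM.

679 nM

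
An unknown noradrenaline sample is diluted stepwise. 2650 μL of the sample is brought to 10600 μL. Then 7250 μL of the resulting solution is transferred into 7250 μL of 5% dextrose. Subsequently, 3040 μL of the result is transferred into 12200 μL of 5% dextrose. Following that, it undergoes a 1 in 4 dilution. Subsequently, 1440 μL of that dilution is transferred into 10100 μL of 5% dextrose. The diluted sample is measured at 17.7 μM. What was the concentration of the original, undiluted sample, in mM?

22.8 mM

Overall dilution factor = 4 × 2 × 5.013 × 4 × 8.014 = 1286.
Original = 17.7 μM × 1286 = 2.28 × 10⁴ μM = 22.8 mM.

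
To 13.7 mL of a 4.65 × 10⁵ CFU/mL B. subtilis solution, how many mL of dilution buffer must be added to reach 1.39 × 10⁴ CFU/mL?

V₂ = C₁V₁/C₂ = 4.65 × 10⁵ × 13.7 / 1.39 × 10⁴ = 458 mL.
Diluent to add = V₂ − V₁ = 458 − 13.7 = 445 mL.

445 mL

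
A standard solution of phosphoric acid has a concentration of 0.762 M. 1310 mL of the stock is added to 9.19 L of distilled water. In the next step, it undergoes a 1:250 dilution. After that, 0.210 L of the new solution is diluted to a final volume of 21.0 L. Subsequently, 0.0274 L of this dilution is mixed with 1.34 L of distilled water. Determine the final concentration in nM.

Overall dilution factor = 8.015 × 250 × 100 × 49.91 = 1.00 × 10⁷.
0.762 M / 1.00 × 10⁷ = 7.62 × 10⁻⁸ M = 76.2 nM.

76.2 nM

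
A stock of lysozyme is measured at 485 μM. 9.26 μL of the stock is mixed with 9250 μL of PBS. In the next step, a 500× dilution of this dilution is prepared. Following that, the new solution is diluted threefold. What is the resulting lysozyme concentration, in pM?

323 pM

Overall dilution factor = 999.9 × 500 × 3 = 1.50 × 10⁶.
485 μM / 1.50 × 10⁶ = 3.23 × 10⁻⁴ μM = 323 pM.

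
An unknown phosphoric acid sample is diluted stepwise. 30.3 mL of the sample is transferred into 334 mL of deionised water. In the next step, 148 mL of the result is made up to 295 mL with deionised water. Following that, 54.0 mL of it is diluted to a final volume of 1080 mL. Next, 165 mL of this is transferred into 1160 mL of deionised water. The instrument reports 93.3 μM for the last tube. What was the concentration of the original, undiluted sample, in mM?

Overall dilution factor = 12.02 × 1.993 × 20 × 8.030 = 3849.
Original = 93.3 μM × 3849 = 3.59 × 10⁵ μM = 359 mM.

359 mM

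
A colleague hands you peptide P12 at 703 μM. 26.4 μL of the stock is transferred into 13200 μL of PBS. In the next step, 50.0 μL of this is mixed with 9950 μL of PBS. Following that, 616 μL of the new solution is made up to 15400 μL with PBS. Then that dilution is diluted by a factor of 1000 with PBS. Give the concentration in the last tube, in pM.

Overall dilution factor = 501 × 200 × 25 × 1000 = 2.50 × 10⁹.
703 μM / 2.50 × 10⁹ = 2.81 × 10⁻⁷ μM = 0.281 pM.

0.281 pM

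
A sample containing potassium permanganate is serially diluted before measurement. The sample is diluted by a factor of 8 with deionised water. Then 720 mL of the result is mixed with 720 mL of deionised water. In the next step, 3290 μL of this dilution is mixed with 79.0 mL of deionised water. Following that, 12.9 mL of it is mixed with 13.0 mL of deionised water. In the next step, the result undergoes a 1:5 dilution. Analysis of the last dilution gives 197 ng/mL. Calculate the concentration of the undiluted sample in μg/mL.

Overall dilution factor = 8 × 2 × 25.01 × 2.008 × 5 = 4017.
Original = 197 ng/mL × 4017 = 7.91 × 10⁵ ng/mL = 791 μg/mL.

791 μg/mL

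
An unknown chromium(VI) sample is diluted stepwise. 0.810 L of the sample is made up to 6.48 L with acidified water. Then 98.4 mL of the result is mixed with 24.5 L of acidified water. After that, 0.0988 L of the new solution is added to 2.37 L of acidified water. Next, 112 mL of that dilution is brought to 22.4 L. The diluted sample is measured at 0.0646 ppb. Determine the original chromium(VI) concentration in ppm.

Overall dilution factor = 8 × 250.0 × 24.99 × 200 = 9.99 × 10⁶.
Original = 0.0646 ppb × 9.99 × 10⁶ = 6.46 × 10⁵ ppb = 646 ppm.

646 ppm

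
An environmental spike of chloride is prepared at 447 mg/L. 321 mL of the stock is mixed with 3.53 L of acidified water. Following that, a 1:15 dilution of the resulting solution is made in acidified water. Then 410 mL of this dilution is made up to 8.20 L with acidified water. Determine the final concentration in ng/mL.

Overall dilution factor = 12.00 × 15 × 20 = 3599.
447 mg/L / 3599 = 0.124 mg/L = 124 ng/mL.

124 ng/mL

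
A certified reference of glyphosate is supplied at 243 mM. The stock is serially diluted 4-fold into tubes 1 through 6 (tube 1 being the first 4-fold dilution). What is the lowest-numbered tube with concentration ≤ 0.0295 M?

Tube n has concentration 243 mM / 4ⁿ.
Need 4ⁿ ≥ 243 mM / 0.0295 M = 8.24, so n ≥ 1.52.
First such tube: n = 2.

tube 2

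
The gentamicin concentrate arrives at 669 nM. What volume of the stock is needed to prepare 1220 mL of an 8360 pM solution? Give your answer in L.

0.0152 L

8360 pM = 8.36 nM.
V₁ = C₂V₂/C₁ = 8.36 × 1220 / 669 = 15.2 mL = 0.0152 L.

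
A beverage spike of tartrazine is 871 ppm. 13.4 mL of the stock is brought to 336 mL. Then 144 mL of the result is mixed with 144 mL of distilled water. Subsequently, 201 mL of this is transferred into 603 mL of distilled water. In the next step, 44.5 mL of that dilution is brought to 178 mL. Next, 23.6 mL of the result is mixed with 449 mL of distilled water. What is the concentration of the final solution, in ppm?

Overall dilution factor = 25.07 × 2 × 4 × 4 × 20.03 = 1.61 × 10⁴.
871 ppm / 1.61 × 10⁴ = 0.0542 ppm.

0.0542 ppm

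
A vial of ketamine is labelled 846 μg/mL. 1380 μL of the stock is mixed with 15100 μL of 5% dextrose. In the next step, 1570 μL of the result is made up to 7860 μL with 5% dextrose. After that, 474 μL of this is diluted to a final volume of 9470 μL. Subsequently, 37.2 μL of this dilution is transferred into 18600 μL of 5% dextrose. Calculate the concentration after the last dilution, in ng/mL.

Overall dilution factor = 11.94 × 5.006 × 19.98 × 501 = 5.98 × 10⁵.
846 μg/mL / 5.98 × 10⁵ = 1.41 × 10⁻³ μg/mL = 1.41 ng/mL.

1.41 ng/mL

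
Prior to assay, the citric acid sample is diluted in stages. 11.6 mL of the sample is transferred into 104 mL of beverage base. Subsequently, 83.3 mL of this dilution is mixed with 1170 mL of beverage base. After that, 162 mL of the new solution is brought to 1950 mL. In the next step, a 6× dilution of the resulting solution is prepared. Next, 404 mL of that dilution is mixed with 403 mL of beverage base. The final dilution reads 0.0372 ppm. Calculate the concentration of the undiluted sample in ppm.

Overall dilution factor = 9.966 × 15.05 × 12.04 × 6 × 1.998 = 2.16 × 10⁴.
Original = 0.0372 ppm × 2.16 × 10⁴ = 805 ppm.

805 ppm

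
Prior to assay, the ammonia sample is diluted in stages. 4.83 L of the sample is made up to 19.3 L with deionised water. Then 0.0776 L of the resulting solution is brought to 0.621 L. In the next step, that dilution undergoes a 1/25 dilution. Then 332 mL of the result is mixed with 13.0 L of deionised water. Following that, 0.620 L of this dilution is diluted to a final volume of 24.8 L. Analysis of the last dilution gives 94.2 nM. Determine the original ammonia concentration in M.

0.121 M

Overall dilution factor = 3.996 × 8.003 × 25 × 40.16 × 40 = 1.28 × 10⁶.
Original = 94.2 nM × 1.28 × 10⁶ = 1.21 × 10⁸ nM = 0.121 M.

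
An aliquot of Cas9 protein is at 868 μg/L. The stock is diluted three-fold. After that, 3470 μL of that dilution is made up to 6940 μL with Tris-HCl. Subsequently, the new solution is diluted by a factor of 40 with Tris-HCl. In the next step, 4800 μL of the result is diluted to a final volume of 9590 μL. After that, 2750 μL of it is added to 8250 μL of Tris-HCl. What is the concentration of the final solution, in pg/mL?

Overall dilution factor = 3 × 2 × 40 × 1.998 × 4 = 1918.
868 μg/L / 1918 = 0.453 μg/L = 453 pg/mL.

453 pg/mL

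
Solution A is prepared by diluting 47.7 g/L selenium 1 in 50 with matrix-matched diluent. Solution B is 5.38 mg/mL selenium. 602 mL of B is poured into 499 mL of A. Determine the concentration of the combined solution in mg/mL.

C_A = 47.7 g/L / 50 = 0.954 g/L.
C_B = 5.38 mg/mL = 5.38 g/L.
C_mix = (C_A·V_A + C_B·V_B)/(V_A + V_B) = (0.954×499 + 5.38×602) / 1101 = 3.37 g/L = 3.37 mg/mL.

3.37 mg/mL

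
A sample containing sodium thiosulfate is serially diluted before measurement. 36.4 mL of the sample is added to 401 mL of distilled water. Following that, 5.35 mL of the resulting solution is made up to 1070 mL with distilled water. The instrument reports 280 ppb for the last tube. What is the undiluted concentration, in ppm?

Overall dilution factor = 12.02 × 200 = 2403.
Original = 280 ppb × 2403 = 6.73 × 10⁵ ppb = 673 ppm.

673 ppm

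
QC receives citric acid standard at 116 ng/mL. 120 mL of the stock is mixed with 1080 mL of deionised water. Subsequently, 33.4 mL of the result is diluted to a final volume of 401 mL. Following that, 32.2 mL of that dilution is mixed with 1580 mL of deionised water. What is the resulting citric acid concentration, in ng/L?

19.3 ng/L

Overall dilution factor = 10 × 12.01 × 50.07 = 6011.
116 ng/mL / 6011 = 0.0193 ng/mL = 19.3 ng/L.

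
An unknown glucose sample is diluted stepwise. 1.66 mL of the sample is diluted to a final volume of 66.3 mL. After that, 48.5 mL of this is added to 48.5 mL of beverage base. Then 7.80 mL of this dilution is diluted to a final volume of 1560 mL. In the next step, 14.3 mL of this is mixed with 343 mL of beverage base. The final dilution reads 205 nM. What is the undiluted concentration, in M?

Overall dilution factor = 39.94 × 2 × 200 × 24.99 = 3.99 × 10⁵.
Original = 205 nM × 3.99 × 10⁵ = 8.18 × 10⁷ nM = 0.0818 M.

0.0818 M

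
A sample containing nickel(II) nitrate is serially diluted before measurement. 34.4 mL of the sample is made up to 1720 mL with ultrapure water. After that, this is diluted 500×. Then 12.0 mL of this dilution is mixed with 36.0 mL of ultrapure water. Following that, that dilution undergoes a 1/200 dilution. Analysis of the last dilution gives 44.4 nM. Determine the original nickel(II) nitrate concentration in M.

0.888 M

Overall dilution factor = 50 × 500 × 4 × 200 = 2.00 × 10⁷.
Original = 44.4 nM × 2.00 × 10⁷ = 8.88 × 10⁸ nM = 0.888 M.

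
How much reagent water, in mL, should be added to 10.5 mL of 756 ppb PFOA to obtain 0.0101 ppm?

0.0101 ppm = 10.1 ppb.
V₂ = C₁V₁/C₂ = 756 × 10.5 / 10.1 = 786 mL.
Diluent to add = V₂ − V₁ = 786 − 10.5 = 775 mL.

775 mL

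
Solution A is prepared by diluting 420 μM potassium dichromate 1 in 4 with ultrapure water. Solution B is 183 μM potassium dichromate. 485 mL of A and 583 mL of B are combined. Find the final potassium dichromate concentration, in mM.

0.148 mM

C_A = 420 μM / 4 = 105 μM.
C_mix = (C_A·V_A + C_B·V_B)/(V_A + V_B) = (105×485 + 183×583) / 1068 = 148 μM = 0.148 mM.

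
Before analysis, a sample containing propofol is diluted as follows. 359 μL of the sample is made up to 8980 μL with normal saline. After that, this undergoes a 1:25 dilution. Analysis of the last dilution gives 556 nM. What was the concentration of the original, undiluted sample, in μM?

348 μM

Overall dilution factor = 25.01 × 25 = 625.
Original = 556 nM × 625 = 3.48 × 10⁵ nM = 348 μM.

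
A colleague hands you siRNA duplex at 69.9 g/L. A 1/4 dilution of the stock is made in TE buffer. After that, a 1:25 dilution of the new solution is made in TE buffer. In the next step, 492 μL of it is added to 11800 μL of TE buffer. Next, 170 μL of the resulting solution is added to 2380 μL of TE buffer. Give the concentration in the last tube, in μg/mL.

1.87 μg/mL

Overall dilution factor = 4 × 25 × 24.98 × 15 = 3.75 × 10⁴.
69.9 g/L / 3.75 × 10⁴ = 1.87 × 10⁻³ g/L = 1.87 μg/mL.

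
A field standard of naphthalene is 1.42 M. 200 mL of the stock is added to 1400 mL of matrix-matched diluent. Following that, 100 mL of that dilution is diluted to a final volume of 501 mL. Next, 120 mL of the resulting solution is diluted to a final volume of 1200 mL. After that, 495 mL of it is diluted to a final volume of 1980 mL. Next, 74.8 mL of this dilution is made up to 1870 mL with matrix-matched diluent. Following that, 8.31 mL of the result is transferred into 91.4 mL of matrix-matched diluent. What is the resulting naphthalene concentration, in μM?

2.95 μM

Overall dilution factor = 8 × 5.010 × 10 × 4 × 25 × 12.00 = 4.81 × 10⁵.
1.42 M / 4.81 × 10⁵ = 2.95 × 10⁻⁶ M = 2.95 μM.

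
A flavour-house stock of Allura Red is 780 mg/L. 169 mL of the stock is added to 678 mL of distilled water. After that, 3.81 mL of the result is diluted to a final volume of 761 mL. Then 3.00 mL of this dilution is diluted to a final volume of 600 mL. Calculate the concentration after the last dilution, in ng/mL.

3.90 ng/mL

Overall dilution factor = 5.012 × 199.7 × 200 = 2.00 × 10⁵.
780 mg/L / 2.00 × 10⁵ = 3.90 × 10⁻³ mg/L = 3.90 ng/mL.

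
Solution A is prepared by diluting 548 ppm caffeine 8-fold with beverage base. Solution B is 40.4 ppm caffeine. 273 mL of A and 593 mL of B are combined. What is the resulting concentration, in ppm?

C_A = 548 ppm / 8 = 68.5 ppm.
C_mix = (C_A·V_A + C_B·V_B)/(V_A + V_B) = (68.5×273 + 40.4×593) / 866.0 = 49.3 ppm.

49.3 ppm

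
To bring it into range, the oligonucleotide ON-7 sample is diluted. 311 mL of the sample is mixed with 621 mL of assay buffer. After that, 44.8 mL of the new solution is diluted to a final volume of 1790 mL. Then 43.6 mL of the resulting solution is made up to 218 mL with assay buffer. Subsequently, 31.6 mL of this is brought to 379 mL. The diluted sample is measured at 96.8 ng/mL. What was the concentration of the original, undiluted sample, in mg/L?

695 mg/L

Overall dilution factor = 2.997 × 39.96 × 5 × 11.99 = 7180.
Original = 96.8 ng/mL × 7180 = 6.95 × 10⁵ ng/mL = 695 mg/L.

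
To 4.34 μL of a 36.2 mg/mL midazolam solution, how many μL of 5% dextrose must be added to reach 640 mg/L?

640 mg/L = 0.640 mg/mL.
V₂ = C₁V₁/C₂ = 36.2 × 4.34 / 0.640 = 245 μL.
Diluent to add = V₂ − V₁ = 245 − 4.34 = 241 μL.

241 μL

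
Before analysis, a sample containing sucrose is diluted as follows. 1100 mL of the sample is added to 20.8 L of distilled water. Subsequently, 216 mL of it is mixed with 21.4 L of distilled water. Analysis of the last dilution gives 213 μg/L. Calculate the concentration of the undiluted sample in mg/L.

Overall dilution factor = 19.91 × 100.1 = 1992.
Original = 213 μg/L × 1992 = 4.24 × 10⁵ μg/L = 424 mg/L.

424 mg/L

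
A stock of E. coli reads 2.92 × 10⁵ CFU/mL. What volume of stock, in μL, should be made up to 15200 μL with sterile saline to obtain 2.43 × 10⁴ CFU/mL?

1260 μL

V₁ = C₂V₂/C₁ = 2.43 × 10⁴ × 15200 / 2.92 × 10⁵ = 1265 μL.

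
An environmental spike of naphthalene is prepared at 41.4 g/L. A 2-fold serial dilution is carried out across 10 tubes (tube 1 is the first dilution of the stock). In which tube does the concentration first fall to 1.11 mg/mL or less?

Tube n has concentration 41.4 g/L / 2ⁿ.
Need 2ⁿ ≥ 41.4 g/L / 1.11 mg/mL = 37.3, so n ≥ 5.22.
First such tube: n = 6.

tube 6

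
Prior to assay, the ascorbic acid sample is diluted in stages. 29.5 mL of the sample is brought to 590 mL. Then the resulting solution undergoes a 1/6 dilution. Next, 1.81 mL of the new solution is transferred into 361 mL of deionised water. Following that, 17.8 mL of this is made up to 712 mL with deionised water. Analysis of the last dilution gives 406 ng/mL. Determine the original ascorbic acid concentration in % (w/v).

39.1 % (w/v)

Overall dilution factor = 20 × 6 × 200.4 × 40 = 9.62 × 10⁵.
Original = 406 ng/mL × 9.62 × 10⁵ = 3.91 × 10⁸ ng/mL = 39.1 % (w/v).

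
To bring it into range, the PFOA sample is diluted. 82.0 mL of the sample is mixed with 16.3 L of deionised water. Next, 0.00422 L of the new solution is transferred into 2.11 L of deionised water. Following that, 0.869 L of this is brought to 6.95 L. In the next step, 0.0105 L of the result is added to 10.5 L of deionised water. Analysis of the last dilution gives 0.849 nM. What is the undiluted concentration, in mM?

680 mM

Overall dilution factor = 199.8 × 501 × 7.998 × 1001 = 8.01 × 10⁸.
Original = 0.849 nM × 8.01 × 10⁸ = 6.80 × 10⁸ nM = 680 mM.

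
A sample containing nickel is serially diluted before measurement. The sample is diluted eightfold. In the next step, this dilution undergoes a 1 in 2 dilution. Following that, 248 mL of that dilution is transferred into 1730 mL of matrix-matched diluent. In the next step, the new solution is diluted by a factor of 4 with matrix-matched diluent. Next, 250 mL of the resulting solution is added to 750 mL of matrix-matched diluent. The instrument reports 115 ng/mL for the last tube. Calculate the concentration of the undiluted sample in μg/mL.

235 μg/mL

Overall dilution factor = 8 × 2 × 7.976 × 4 × 4 = 2042.
Original = 115 ng/mL × 2042 = 2.35 × 10⁵ ng/mL = 235 μg/mL.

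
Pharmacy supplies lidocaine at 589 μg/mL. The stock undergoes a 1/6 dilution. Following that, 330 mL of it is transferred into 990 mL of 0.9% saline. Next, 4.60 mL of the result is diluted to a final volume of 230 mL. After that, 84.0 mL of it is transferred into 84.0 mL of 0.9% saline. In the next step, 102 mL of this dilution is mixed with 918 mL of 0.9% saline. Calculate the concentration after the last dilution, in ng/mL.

24.5 ng/mL

Overall dilution factor = 6 × 4 × 50 × 2 × 10 = 2.40 × 10⁴.
589 μg/mL / 2.40 × 10⁴ = 0.0245 μg/mL = 24.5 ng/mL.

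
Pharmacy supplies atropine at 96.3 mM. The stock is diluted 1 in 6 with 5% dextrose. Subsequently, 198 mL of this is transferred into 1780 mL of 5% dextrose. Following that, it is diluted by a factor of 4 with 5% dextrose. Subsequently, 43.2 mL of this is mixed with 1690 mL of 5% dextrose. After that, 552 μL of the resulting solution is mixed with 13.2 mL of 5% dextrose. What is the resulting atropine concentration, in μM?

0.402 μM

Overall dilution factor = 6 × 9.990 × 4 × 40.12 × 24.91 = 2.40 × 10⁵.
96.3 mM / 2.40 × 10⁵ = 4.02 × 10⁻⁴ mM = 0.402 μM.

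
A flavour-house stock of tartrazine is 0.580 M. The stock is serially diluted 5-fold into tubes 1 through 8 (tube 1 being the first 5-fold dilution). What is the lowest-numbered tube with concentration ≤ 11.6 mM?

Tube n has concentration 0.580 M / 5ⁿ.
Need 5ⁿ ≥ 0.580 M / 11.6 mM = 50.0, so n ≥ 2.43.
First such tube: n = 3.

tube 3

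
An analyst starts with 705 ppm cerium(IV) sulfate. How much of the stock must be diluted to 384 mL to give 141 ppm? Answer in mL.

76.8 mL

V₁ = C₂V₂/C₁ = 141 × 384 / 705 = 76.8 mL.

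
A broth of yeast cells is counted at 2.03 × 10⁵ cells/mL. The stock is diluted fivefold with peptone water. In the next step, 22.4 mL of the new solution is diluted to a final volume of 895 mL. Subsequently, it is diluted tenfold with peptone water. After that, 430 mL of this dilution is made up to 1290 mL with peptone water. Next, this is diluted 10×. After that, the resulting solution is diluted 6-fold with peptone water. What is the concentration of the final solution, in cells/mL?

0.565 cells/mL

Overall dilution factor = 5 × 39.96 × 10 × 3 × 10 × 6 = 3.60 × 10⁵.
2.03 × 10⁵ cells/mL / 3.60 × 10⁵ = 0.565 cells/mL.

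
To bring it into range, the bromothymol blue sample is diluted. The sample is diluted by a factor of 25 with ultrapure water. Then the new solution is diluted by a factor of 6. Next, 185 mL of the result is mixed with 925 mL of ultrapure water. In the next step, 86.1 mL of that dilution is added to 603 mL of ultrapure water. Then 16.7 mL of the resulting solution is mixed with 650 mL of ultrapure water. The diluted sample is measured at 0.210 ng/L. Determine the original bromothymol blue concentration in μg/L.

Overall dilution factor = 25 × 6 × 6 × 8.003 × 39.92 = 2.88 × 10⁵.
Original = 0.210 ng/L × 2.88 × 10⁵ = 6.04 × 10⁴ ng/L = 60.4 μg/L.

60.4 μg/L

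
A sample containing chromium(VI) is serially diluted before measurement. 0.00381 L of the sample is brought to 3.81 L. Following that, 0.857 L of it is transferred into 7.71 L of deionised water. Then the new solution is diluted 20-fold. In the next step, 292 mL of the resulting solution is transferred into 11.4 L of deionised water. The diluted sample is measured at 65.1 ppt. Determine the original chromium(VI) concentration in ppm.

521 ppm

Overall dilution factor = 1000 × 9.996 × 20 × 40.04 = 8.01 × 10⁶.
Original = 65.1 ppt × 8.01 × 10⁶ = 5.21 × 10⁸ ppt = 521 ppm.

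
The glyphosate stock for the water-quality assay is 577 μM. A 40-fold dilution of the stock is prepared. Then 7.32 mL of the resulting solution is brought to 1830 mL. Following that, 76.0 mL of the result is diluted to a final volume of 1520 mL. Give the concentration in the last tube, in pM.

Overall dilution factor = 40 × 250 × 20 = 2.00 × 10⁵.
577 μM / 2.00 × 10⁵ = 2.88 × 10⁻³ μM = 2880 pM.

2880 pM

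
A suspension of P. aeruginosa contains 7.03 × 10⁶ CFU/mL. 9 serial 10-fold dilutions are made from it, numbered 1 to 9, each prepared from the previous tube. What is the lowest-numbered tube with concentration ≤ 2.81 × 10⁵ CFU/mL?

tube 2

Tube n has concentration 7.03 × 10⁶ CFU/mL / 10ⁿ.
Need 10ⁿ ≥ 7.03 × 10⁶ CFU/mL / 2.81 × 10⁵ CFU/mL = 25.0, so n ≥ 1.40.
First such tube: n = 2.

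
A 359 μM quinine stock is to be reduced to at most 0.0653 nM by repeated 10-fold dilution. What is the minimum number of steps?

7

Need 10ⁿ ≥ 5.50 × 10⁶, so n ≥ log(5.50 × 10⁶)/log(10) = 6.74.
Minimum whole steps: n = 7.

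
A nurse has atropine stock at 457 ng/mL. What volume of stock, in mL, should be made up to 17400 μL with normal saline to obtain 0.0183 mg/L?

0.0183 mg/L = 18.3 ng/mL.
V₁ = C₂V₂/C₁ = 18.3 × 17400 / 457 = 697 μL = 0.697 mL.

0.697 mL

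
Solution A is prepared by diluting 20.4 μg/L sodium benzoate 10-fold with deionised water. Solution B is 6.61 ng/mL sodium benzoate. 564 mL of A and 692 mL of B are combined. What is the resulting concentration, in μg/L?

C_A = 20.4 μg/L / 10 = 2.04 μg/L.
C_B = 6.61 ng/mL = 6.61 μg/L.
C_mix = (C_A·V_A + C_B·V_B)/(V_A + V_B) = (2.04×564 + 6.61×692) / 1256 = 4.56 μg/L.

4.56 μg/L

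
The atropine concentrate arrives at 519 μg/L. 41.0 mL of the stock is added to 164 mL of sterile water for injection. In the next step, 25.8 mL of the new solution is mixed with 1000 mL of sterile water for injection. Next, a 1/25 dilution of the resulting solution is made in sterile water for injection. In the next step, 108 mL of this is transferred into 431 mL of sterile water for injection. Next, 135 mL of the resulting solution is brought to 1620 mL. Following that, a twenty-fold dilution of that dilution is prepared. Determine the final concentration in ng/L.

0.0872 ng/L

Overall dilution factor = 5 × 39.76 × 25 × 4.991 × 12 × 20 = 5.95 × 10⁶.
519 μg/L / 5.95 × 10⁶ = 8.72 × 10⁻⁵ μg/L = 0.0872 ng/L.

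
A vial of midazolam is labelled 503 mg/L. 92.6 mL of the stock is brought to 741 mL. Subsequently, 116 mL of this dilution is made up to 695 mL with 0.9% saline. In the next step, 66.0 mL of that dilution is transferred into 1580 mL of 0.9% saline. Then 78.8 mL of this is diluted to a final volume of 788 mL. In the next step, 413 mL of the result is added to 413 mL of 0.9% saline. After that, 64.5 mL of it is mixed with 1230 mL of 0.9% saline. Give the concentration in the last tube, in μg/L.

1.05 μg/L

Overall dilution factor = 8.002 × 5.991 × 24.94 × 10 × 2 × 20.07 = 4.80 × 10⁵.
503 mg/L / 4.80 × 10⁵ = 1.05 × 10⁻³ mg/L = 1.05 μg/L.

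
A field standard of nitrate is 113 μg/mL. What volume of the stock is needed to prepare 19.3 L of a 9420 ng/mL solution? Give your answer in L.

1.61 L

9420 ng/mL = 9.42 μg/mL.
V₁ = C₂V₂/C₁ = 9.42 × 19.3 / 113 = 1.61 L.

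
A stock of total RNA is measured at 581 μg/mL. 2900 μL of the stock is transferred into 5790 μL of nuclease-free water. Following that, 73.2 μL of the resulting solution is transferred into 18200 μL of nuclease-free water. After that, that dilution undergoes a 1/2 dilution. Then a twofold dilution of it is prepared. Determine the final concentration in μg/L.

194 μg/L

Overall dilution factor = 2.997 × 249.6 × 2 × 2 = 2992.
581 μg/mL / 2992 = 0.194 μg/mL = 194 μg/L.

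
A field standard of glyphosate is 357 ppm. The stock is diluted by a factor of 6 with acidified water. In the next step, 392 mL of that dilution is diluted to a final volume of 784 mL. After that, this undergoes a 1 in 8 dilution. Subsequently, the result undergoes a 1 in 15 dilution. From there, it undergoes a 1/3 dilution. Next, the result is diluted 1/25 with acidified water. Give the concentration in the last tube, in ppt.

3310 ppt

Overall dilution factor = 6 × 2 × 8 × 15 × 3 × 25 = 1.08 × 10⁵.
357 ppm / 1.08 × 10⁵ = 3.31 × 10⁻³ ppm = 3310 ppt.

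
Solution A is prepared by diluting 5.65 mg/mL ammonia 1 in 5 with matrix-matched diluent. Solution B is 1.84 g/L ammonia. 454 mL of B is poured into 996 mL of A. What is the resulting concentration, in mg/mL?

C_A = 5.65 mg/mL / 5 = 1.13 mg/mL.
C_B = 1.84 g/L = 1.84 mg/mL.
C_mix = (C_A·V_A + C_B·V_B)/(V_A + V_B) = (1.13×996 + 1.84×454) / 1450 = 1.35 mg/mL.

1.35 mg/mL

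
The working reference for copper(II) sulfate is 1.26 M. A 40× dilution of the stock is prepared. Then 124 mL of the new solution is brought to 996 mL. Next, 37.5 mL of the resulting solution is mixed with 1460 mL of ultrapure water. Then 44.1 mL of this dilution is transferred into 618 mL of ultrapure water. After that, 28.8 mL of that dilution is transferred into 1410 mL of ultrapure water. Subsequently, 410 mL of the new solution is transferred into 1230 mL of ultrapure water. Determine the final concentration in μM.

Overall dilution factor = 40 × 8.032 × 39.93 × 15.01 × 49.96 × 4 = 3.85 × 10⁷.
1.26 M / 3.85 × 10⁷ = 3.27 × 10⁻⁸ M = 0.0327 μM.

0.0327 μM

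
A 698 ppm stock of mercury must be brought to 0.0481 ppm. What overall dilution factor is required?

Factor = C₀/C_target = 698 ppm / 0.0481 ppm = 1.45 × 10⁴.

1.45 × 10⁴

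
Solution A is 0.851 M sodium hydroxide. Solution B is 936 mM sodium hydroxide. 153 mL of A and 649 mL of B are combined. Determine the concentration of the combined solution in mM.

C_B = 936 mM = 0.936 M.
C_mix = (C_A·V_A + C_B·V_B)/(V_A + V_B) = (0.851×153 + 0.936×649) / 802.0 = 0.920 M = 920 mM.

920 mM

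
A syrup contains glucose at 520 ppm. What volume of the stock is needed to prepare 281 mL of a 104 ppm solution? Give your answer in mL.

56.2 mL

V₁ = C₂V₂/C₁ = 104 × 281 / 520 = 56.2 mL.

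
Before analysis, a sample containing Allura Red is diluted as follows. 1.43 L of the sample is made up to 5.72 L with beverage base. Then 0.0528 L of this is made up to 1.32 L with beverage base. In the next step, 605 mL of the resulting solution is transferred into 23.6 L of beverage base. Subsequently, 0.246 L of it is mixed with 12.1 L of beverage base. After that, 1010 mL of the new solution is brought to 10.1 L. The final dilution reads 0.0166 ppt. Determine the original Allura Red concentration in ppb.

Overall dilution factor = 4 × 25 × 40.01 × 50.19 × 10 = 2.01 × 10⁶.
Original = 0.0166 ppt × 2.01 × 10⁶ = 3.33 × 10⁴ ppt = 33.3 ppb.

33.3 ppb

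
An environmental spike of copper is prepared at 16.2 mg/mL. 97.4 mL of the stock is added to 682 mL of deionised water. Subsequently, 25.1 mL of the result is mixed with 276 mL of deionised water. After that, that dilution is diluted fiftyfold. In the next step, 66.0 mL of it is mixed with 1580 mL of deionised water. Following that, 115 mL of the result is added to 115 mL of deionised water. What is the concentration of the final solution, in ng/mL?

Overall dilution factor = 8.002 × 12.00 × 50 × 24.94 × 2 = 2.39 × 10⁵.
16.2 mg/mL / 2.39 × 10⁵ = 6.77 × 10⁻⁵ mg/mL = 67.7 ng/mL.

67.7 ng/mL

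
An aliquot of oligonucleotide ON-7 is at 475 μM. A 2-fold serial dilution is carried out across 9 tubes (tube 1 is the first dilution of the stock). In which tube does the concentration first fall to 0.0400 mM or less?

tube 4

Tube n has concentration 475 μM / 2ⁿ.
Need 2ⁿ ≥ 475 μM / 0.0400 mM = 11.9, so n ≥ 3.57.
First such tube: n = 4.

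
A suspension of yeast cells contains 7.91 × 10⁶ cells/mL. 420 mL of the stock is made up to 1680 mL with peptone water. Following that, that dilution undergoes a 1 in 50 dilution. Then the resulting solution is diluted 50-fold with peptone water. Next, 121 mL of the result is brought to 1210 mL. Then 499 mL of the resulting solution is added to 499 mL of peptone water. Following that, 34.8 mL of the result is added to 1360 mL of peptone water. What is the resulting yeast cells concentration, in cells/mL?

0.987 cells/mL

Overall dilution factor = 4 × 50 × 50 × 10 × 2 × 40.08 = 8.02 × 10⁶.
7.91 × 10⁶ cells/mL / 8.02 × 10⁶ = 0.987 cells/mL.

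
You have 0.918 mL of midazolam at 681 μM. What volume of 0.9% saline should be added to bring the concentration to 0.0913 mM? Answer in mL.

0.0913 mM = 91.3 μM.
V₂ = C₁V₁/C₂ = 681 × 0.918 / 91.3 = 6.85 mL.
Diluent to add = V₂ − V₁ = 6.85 − 0.918 = 5.93 mL.

5.93 mL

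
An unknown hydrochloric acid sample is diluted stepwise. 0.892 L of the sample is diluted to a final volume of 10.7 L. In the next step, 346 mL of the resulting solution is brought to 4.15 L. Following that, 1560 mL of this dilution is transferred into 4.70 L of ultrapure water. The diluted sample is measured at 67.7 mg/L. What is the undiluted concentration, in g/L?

Overall dilution factor = 12.00 × 11.99 × 4.013 = 577.
Original = 67.7 mg/L × 577 = 3.91 × 10⁴ mg/L = 39.1 g/L.

39.1 g/L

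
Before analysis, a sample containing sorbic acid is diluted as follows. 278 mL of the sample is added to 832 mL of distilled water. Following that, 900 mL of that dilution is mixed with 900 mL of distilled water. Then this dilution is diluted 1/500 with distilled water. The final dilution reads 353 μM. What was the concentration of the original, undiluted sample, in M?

1.41 M

Overall dilution factor = 3.993 × 2 × 500 = 3993.
Original = 353 μM × 3993 = 1.41 × 10⁶ μM = 1.41 M.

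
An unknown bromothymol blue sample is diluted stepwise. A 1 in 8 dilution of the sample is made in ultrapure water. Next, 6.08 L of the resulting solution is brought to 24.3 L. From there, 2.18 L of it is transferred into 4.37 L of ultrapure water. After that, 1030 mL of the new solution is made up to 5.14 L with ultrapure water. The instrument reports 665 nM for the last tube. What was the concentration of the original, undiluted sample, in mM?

Overall dilution factor = 8 × 3.997 × 3.005 × 4.990 = 479.
Original = 665 nM × 479 = 3.19 × 10⁵ nM = 0.319 mM.

0.319 mM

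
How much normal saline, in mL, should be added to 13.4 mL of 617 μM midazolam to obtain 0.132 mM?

49.2 mL

0.132 mM = 132 μM.
V₂ = C₁V₁/C₂ = 617 × 13.4 / 132 = 62.6 mL.
Diluent to add = V₂ − V₁ = 62.6 − 13.4 = 49.2 mL.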